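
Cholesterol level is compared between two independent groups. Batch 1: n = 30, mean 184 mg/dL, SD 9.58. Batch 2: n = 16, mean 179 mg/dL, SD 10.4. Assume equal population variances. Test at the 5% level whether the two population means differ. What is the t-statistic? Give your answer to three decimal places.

Let group 1 = batch 1, group 2 = batch 2. H0: μ_1 = μ_2; H1: μ_1 ≠ μ_2 (two-sample pooled-variance t-test, two-sided).
s_p² = [(30−1)·9.58² + (16−1)·10.4²]/(30+16−2) = 97.3617
t = (184 − 179)/√[97.3617·(1/30 + 1/16)] = 1.637
df = n₁ + n₂ − 2 = 44
Two-sided p-value ≈ 0.109
Since p ≈ 0.109 > α = 0.05, fail to reject H0; the evidence is not statistically significant.

1.637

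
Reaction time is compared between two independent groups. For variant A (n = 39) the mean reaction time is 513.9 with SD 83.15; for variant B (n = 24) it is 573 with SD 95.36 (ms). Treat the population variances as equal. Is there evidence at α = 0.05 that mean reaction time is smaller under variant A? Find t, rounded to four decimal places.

Let group 1 = variant A, group 2 = variant B. H0: μ_1 = μ_2; H1: μ_1 < μ_2 (two-sample pooled-variance t-test, left-tailed).
s_p² = [(39−1)·83.15² + (24−1)·95.36²]/(39+24−2) = 7735.74
t = (513.9 − 573)/√[7735.74·(1/39 + 1/24)] = -2.5900
df = n₁ + n₂ − 2 = 61
p-value = P(T ≤ -2.5900) ≈ 0.0060
Since p ≈ 0.0060 < α = 0.05, reject H0; the data support H1.

-2.5900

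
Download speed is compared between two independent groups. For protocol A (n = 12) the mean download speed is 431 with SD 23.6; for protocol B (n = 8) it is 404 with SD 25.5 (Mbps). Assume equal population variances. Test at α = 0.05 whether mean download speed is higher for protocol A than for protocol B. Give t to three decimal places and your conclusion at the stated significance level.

Let group 1 = protocol A, group 2 = protocol B. H0: μ_1 = μ_2; H1: μ_1 > μ_2 (two-sample pooled-variance t-test, right-tailed).
s_p² = [(12−1)·23.6² + (8−1)·25.5²]/(12+8−2) = 593.239
t = (431 − 404)/√[593.239·(1/12 + 1/8)] = 2.429
df = n₁ + n₂ − 2 = 18
p-value = P(T ≥ 2.429) ≈ 0.0129
Since p ≈ 0.0129 < α = 0.05, reject H0; the evidence is statistically significant.

t = 2.429; reject H0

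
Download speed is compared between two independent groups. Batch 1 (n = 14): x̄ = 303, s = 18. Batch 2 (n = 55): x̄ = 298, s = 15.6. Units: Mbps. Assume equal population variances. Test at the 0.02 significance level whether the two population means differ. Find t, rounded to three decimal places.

Let group 1 = batch 1, group 2 = batch 2. H0: μ_1 = μ_2; H1: μ_1 ≠ μ_2 (two-sample pooled-variance t-test, two-sided).
s_p² = [(14−1)·18² + (55−1)·15.6²]/(14+55−2) = 259.007
t = (303 − 298)/√[259.007·(1/14 + 1/55)] = 1.038
df = n₁ + n₂ − 2 = 67
Two-sided p-value ≈ 0.3031
Since p ≈ 0.3031 > α = 0.02, fail to reject H0; the data do not provide sufficient evidence against H0.

1.038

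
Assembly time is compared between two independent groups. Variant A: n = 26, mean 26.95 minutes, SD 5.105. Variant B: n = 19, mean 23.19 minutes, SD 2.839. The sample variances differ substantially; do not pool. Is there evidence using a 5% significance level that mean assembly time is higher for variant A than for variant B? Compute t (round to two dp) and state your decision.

Let group 1 = variant A, group 2 = variant B. H0: μ_1 = μ_2; H1: μ_1 > μ_2 (Welch's two-sample t-test, right-tailed).
t = (x̄_1 − x̄_2)/√(s_1²/n_1 + s_2²/n_2) = (26.95 − 23.19)/√(5.105²/26 + 2.839²/19) = 3.15
Welch–Satterthwaite df ≈ 40.55
p-value = P(T ≥ 3.15) ≈ 0.0015
Since p ≈ 0.0015 < α = 0.05, reject H0; the evidence is statistically significant.

t = 3.15; reject H0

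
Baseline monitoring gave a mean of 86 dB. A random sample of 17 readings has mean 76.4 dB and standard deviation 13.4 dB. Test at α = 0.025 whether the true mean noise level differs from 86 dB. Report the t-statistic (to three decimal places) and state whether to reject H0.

H0: μ = 86; H1: μ ≠ 86 (one-sample t-test, two-sided).
t = (x̄ − μ₀)/(s/√n) = (76.4 − 86)/(13.4/√17) = -2.954
df = n − 1 = 16
Two-sided p-value ≈ 0.0093
Since p ≈ 0.0093 < α = 0.025, reject H0; the data support H1.

t = -2.954; reject H0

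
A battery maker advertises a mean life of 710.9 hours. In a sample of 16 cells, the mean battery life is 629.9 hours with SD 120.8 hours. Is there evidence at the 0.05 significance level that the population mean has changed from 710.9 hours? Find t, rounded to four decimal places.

H0: μ = 710.9; H1: μ ≠ 710.9 (one-sample t-test, two-sided).
t = (x̄ − μ₀)/(s/√n) = (629.9 − 710.9)/(120.8/√16) = -2.6821
df = n − 1 = 15
Two-sided p-value ≈ 0.017
Since p ≈ 0.017 < α = 0.05, reject H0; the evidence is statistically significant.

-2.6821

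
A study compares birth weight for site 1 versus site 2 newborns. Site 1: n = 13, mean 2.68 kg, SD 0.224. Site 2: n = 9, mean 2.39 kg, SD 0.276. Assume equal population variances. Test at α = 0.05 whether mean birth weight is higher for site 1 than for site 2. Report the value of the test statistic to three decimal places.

2.717

Let group 1 = site 1, group 2 = site 2. H0: μ_1 = μ_2; H1: μ_1 > μ_2 (two-sample pooled-variance t-test, right-tailed).
s_p² = [(13−1)·0.224² + (9−1)·0.276²]/(13+9−2) = 0.060576
t = (2.68 − 2.39)/√[0.060576·(1/13 + 1/9)] = 2.717
df = n₁ + n₂ − 2 = 20
p-value = P(T ≥ 2.717) ≈ 0.0066
Since p ≈ 0.0066 < α = 0.05, reject H0; the data support H1.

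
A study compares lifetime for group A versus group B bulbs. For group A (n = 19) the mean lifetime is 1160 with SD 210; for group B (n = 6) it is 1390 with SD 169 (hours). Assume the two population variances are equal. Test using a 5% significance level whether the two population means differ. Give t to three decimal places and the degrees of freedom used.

t = -2.434, df = 23

Let group 1 = group A, group 2 = group B. H0: μ_1 = μ_2; H1: μ_1 ≠ μ_2 (two-sample pooled-variance t-test, two-sided).
s_p² = [(19−1)·210² + (6−1)·169²]/(19+6−2) = 40722
t = (1160 − 1390)/√[40722·(1/19 + 1/6)] = -2.434
df = n₁ + n₂ − 2 = 23
Two-sided p-value ≈ 0.0231
Since p ≈ 0.0231 < α = 0.05, reject H0; the evidence is statistically significant.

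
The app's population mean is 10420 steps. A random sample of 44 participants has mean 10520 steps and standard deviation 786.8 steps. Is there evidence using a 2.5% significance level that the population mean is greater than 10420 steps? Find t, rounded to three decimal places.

H0: μ = 10420; H1: μ > 10420 (one-sample t-test, right-tailed).
t = (x̄ − μ₀)/(s/√n) = (10520 − 10420)/(786.8/√44) = 0.843
df = n − 1 = 43
p-value = P(T ≥ 0.843) ≈ 0.2019
Since p ≈ 0.2019 > α = 0.025, fail to reject H0; the evidence is not statistically significant.

0.843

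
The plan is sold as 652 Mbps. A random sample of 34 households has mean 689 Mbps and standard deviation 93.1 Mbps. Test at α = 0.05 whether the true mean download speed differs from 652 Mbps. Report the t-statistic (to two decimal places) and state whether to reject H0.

H0: μ = 652; H1: μ ≠ 652 (one-sample t-test, two-sided).
t = (x̄ − μ₀)/(s/√n) = (689 − 652)/(93.1/√34) = 2.32
df = n − 1 = 33
Two-sided p-value ≈ 0.0268
Since p ≈ 0.0268 < α = 0.05, reject H0; the data support H1.

t = 2.32; reject H0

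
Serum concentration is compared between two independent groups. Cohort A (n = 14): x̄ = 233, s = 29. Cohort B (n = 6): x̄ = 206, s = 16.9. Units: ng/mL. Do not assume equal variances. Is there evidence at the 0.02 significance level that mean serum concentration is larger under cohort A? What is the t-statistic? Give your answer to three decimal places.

Let group 1 = cohort A, group 2 = cohort B. H0: μ_1 = μ_2; H1: μ_1 > μ_2 (Welch's two-sample t-test, right-tailed).
t = (x̄_1 − x̄_2)/√(s_1²/n_1 + s_2²/n_2) = (233 − 206)/√(29²/14 + 16.9²/6) = 2.602
Welch–Satterthwaite df ≈ 15.86
p-value = P(T ≥ 2.602) ≈ 0.0097
Since p ≈ 0.0097 < α = 0.02, reject H0; the data support H1.

2.602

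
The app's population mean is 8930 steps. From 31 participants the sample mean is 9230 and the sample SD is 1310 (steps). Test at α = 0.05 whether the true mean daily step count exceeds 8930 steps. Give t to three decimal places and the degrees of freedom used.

t = 1.275, df = 30

H0: μ = 8930; H1: μ > 8930 (one-sample t-test, right-tailed).
t = (x̄ − μ₀)/(s/√n) = (9230 − 8930)/(1310/√31) = 1.275
df = n − 1 = 30
p-value = P(T ≥ 1.275) ≈ 0.106
Since p ≈ 0.106 > α = 0.05, fail to reject H0; the evidence is not statistically significant.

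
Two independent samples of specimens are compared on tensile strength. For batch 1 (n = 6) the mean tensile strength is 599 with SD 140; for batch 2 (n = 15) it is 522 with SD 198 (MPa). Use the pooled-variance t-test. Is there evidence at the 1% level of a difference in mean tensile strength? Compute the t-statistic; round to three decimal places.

0.864

Let group 1 = batch 1, group 2 = batch 2. H0: μ_1 = μ_2; H1: μ_1 ≠ μ_2 (two-sample pooled-variance t-test, two-sided).
s_p² = [(6−1)·140² + (15−1)·198²]/(6+15−2) = 34045.1
t = (599 − 522)/√[34045.1·(1/6 + 1/15)] = 0.864
df = n₁ + n₂ − 2 = 19
Two-sided p-value ≈ 0.3984
Since p ≈ 0.3984 > α = 0.01, fail to reject H0; the evidence is not statistically significant.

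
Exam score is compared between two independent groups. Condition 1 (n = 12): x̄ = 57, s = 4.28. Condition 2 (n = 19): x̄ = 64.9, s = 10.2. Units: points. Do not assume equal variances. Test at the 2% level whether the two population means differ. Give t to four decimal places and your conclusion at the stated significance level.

t = -2.9854; reject H0

Let group 1 = condition 1, group 2 = condition 2. H0: μ_1 = μ_2; H1: μ_1 ≠ μ_2 (Welch's two-sample t-test, two-sided).
t = (x̄_1 − x̄_2)/√(s_1²/n_1 + s_2²/n_2) = (57 − 64.9)/√(4.28²/12 + 10.2²/19) = -2.9854
Welch–Satterthwaite df ≈ 26.11
Two-sided p-value ≈ 0.0061
Since p ≈ 0.0061 < α = 0.02, reject H0; the evidence is statistically significant.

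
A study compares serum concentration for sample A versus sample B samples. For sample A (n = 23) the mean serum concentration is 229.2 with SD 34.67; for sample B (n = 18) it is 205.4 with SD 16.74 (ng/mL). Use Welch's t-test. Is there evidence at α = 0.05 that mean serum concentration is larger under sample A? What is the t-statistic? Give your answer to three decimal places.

2.890

Let group 1 = sample A, group 2 = sample B. H0: μ_1 = μ_2; H1: μ_1 > μ_2 (Welch's two-sample t-test, right-tailed).
t = (x̄_1 − x̄_2)/√(s_1²/n_1 + s_2²/n_2) = (229.2 − 205.4)/√(34.67²/23 + 16.74²/18) = 2.890
Welch–Satterthwaite df ≈ 33.24
p-value = P(T ≥ 2.890) ≈ 0.0034
Since p ≈ 0.0034 < α = 0.05, reject H0; the evidence is statistically significant.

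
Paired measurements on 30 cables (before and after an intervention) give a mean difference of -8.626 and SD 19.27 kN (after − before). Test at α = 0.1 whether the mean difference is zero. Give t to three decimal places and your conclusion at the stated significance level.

H0: μ_d = 0; H1: μ_d ≠ 0 (paired t-test on the differences, two-sided).
t = d̄/(s_d/√n) = -8.626/(19.27/√30) = -2.452
df = n − 1 = 29
Two-sided p-value ≈ 0.0205
Since p ≈ 0.0205 < α = 0.1, reject H0; the evidence is statistically significant.

t = -2.452; reject H0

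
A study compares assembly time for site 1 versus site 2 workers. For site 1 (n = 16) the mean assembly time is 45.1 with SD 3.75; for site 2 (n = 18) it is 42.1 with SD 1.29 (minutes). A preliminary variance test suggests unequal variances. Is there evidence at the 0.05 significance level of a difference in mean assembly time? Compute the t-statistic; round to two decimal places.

Let group 1 = site 1, group 2 = site 2. H0: μ_1 = μ_2; H1: μ_1 ≠ μ_2 (Welch's two-sample t-test, two-sided).
t = (x̄_1 − x̄_2)/√(s_1²/n_1 + s_2²/n_2) = (45.1 − 42.1)/√(3.75²/16 + 1.29²/18) = 3.04
Welch–Satterthwaite df ≈ 18.14
Two-sided p-value ≈ 0.007
Since p ≈ 0.007 < α = 0.05, reject H0; the data support H1.

3.04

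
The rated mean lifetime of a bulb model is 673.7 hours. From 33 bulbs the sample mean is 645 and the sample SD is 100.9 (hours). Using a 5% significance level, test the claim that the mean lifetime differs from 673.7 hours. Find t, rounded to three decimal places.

-1.634

H0: μ = 673.7; H1: μ ≠ 673.7 (one-sample t-test, two-sided).
t = (x̄ − μ₀)/(s/√n) = (645 − 673.7)/(100.9/√33) = -1.634
df = n − 1 = 32
Two-sided p-value ≈ 0.112
Since p ≈ 0.112 > α = 0.05, fail to reject H0; the data do not provide sufficient evidence against H0.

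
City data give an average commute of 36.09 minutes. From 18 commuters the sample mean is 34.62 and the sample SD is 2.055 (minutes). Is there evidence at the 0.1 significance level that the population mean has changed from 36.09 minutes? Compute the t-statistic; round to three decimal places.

H0: μ = 36.09; H1: μ ≠ 36.09 (one-sample t-test, two-sided).
t = (x̄ − μ₀)/(s/√n) = (34.62 − 36.09)/(2.055/√18) = -3.035
df = n − 1 = 17
Two-sided p-value ≈ 0.0075
Since p ≈ 0.0075 < α = 0.1, reject H0; the data support H1.

-3.035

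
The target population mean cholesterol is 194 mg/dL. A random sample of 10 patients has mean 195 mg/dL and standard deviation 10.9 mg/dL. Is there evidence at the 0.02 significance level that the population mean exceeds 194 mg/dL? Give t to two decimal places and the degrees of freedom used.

H0: μ = 194; H1: μ > 194 (one-sample t-test, right-tailed).
t = (x̄ − μ₀)/(s/√n) = (195 − 194)/(10.9/√10) = 0.29
df = n − 1 = 9
p-value = P(T ≥ 0.29) ≈ 0.3891
Since p ≈ 0.3891 > α = 0.02, fail to reject H0; the data do not provide sufficient evidence against H0.

t = 0.29, df = 9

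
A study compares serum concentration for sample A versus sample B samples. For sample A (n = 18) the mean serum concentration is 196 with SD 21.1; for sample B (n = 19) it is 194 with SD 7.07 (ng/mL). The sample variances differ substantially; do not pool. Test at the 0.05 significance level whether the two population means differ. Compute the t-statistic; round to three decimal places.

0.382

Let group 1 = sample A, group 2 = sample B. H0: μ_1 = μ_2; H1: μ_1 ≠ μ_2 (Welch's two-sample t-test, two-sided).
t = (x̄_1 − x̄_2)/√(s_1²/n_1 + s_2²/n_2) = (196 − 194)/√(21.1²/18 + 7.07²/19) = 0.382
Welch–Satterthwaite df ≈ 20.59
Two-sided p-value ≈ 0.7061
Since p ≈ 0.7061 > α = 0.05, fail to reject H0; the data do not provide sufficient evidence against H0.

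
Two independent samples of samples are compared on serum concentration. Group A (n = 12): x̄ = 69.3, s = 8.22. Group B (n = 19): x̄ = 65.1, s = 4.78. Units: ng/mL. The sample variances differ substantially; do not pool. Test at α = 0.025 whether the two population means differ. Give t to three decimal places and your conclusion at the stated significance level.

Let group 1 = group A, group 2 = group B. H0: μ_1 = μ_2; H1: μ_1 ≠ μ_2 (Welch's two-sample t-test, two-sided).
t = (x̄_1 − x̄_2)/√(s_1²/n_1 + s_2²/n_2) = (69.3 − 65.1)/√(8.22²/12 + 4.78²/19) = 1.607
Welch–Satterthwaite df ≈ 15.76
Two-sided p-value ≈ 0.1280
Since p ≈ 0.1280 > α = 0.025, fail to reject H0; the data do not provide sufficient evidence against H0.

t = 1.607; fail to reject H0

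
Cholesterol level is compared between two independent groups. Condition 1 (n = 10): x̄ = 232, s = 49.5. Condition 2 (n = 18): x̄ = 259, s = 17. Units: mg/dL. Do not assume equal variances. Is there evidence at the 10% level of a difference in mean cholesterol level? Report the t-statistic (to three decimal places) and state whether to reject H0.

t = -1.671; fail to reject H0

Let group 1 = condition 1, group 2 = condition 2. H0: μ_1 = μ_2; H1: μ_1 ≠ μ_2 (Welch's two-sample t-test, two-sided).
t = (x̄_1 − x̄_2)/√(s_1²/n_1 + s_2²/n_2) = (232 − 259)/√(49.5²/10 + 17²/18) = -1.671
Welch–Satterthwaite df ≈ 10.19
Two-sided p-value ≈ 0.1251
Since p ≈ 0.1251 > α = 0.1, fail to reject H0; the data do not provide sufficient evidence against H0.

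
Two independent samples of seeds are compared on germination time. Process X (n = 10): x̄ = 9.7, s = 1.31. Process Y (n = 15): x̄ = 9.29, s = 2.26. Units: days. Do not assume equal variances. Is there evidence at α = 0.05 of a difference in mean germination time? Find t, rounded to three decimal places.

0.573

Let group 1 = process X, group 2 = process Y. H0: μ_1 = μ_2; H1: μ_1 ≠ μ_2 (Welch's two-sample t-test, two-sided).
t = (x̄_1 − x̄_2)/√(s_1²/n_1 + s_2²/n_2) = (9.7 − 9.29)/√(1.31²/10 + 2.26²/15) = 0.573
Welch–Satterthwaite df ≈ 22.70
Two-sided p-value ≈ 0.572
Since p ≈ 0.572 > α = 0.05, fail to reject H0; the evidence is not statistically significant.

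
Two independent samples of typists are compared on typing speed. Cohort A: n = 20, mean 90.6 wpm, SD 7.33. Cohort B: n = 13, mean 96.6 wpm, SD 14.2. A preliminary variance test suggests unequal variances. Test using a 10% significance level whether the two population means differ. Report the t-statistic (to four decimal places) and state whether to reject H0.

Let group 1 = cohort A, group 2 = cohort B. H0: μ_1 = μ_2; H1: μ_1 ≠ μ_2 (Welch's two-sample t-test, two-sided).
t = (x̄_1 − x̄_2)/√(s_1²/n_1 + s_2²/n_2) = (90.6 − 96.6)/√(7.33²/20 + 14.2²/13) = -1.4065
Welch–Satterthwaite df ≈ 16.21
Two-sided p-value ≈ 0.178
Since p ≈ 0.178 > α = 0.1, fail to reject H0; the evidence is not statistically significant.

t = -1.4065; fail to reject H0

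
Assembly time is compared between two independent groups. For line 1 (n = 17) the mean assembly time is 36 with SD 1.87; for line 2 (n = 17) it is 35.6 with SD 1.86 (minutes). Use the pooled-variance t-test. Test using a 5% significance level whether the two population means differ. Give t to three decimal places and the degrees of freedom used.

Let group 1 = line 1, group 2 = line 2. H0: μ_1 = μ_2; H1: μ_1 ≠ μ_2 (two-sample pooled-variance t-test, two-sided).
s_p² = [(17−1)·1.87² + (17−1)·1.86²]/(17+17−2) = 3.47825
t = (36 − 35.6)/√[3.47825·(1/17 + 1/17)] = 0.625
df = n₁ + n₂ − 2 = 32
Two-sided p-value ≈ 0.536
Since p ≈ 0.536 > α = 0.05, fail to reject H0; the data do not provide sufficient evidence against H0.

t = 0.625, df = 32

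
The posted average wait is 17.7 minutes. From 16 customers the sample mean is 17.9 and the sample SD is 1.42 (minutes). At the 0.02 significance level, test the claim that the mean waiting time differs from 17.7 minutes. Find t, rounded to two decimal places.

H0: μ = 17.7; H1: μ ≠ 17.7 (one-sample t-test, two-sided).
t = (x̄ − μ₀)/(s/√n) = (17.9 − 17.7)/(1.42/√16) = 0.56
df = n − 1 = 15
Two-sided p-value ≈ 0.5815
Since p ≈ 0.5815 > α = 0.02, fail to reject H0; the evidence is not statistically significant.

0.56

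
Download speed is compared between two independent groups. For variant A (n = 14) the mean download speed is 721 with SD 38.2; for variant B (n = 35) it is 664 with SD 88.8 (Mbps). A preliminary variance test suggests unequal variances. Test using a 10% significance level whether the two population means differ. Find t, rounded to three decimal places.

3.140

Let group 1 = variant A, group 2 = variant B. H0: μ_1 = μ_2; H1: μ_1 ≠ μ_2 (Welch's two-sample t-test, two-sided).
t = (x̄_1 − x̄_2)/√(s_1²/n_1 + s_2²/n_2) = (721 − 664)/√(38.2²/14 + 88.8²/35) = 3.140
Welch–Satterthwaite df ≈ 46.63
Two-sided p-value ≈ 0.003
Since p ≈ 0.003 < α = 0.1, reject H0; the data support H1.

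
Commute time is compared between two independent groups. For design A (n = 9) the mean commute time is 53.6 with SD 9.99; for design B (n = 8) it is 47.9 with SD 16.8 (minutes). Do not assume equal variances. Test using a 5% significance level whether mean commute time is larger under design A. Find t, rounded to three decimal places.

0.837

Let group 1 = design A, group 2 = design B. H0: μ_1 = μ_2; H1: μ_1 > μ_2 (Welch's two-sample t-test, right-tailed).
t = (x̄_1 − x̄_2)/√(s_1²/n_1 + s_2²/n_2) = (53.6 − 47.9)/√(9.99²/9 + 16.8²/8) = 0.837
Welch–Satterthwaite df ≈ 11.13
p-value = P(T ≥ 0.837) ≈ 0.210
Since p ≈ 0.210 > α = 0.05, fail to reject H0; the data do not provide sufficient evidence against H0.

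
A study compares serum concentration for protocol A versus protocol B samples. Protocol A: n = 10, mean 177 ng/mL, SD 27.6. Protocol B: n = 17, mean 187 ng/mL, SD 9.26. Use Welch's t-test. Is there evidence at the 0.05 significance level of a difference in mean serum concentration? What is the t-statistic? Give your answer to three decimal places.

-1.110

Let group 1 = protocol A, group 2 = protocol B. H0: μ_1 = μ_2; H1: μ_1 ≠ μ_2 (Welch's two-sample t-test, two-sided).
t = (x̄_1 − x̄_2)/√(s_1²/n_1 + s_2²/n_2) = (177 − 187)/√(27.6²/10 + 9.26²/17) = -1.110
Welch–Satterthwaite df ≈ 10.21
Two-sided p-value ≈ 0.2926
Since p ≈ 0.2926 > α = 0.05, fail to reject H0; the data do not provide sufficient evidence against H0.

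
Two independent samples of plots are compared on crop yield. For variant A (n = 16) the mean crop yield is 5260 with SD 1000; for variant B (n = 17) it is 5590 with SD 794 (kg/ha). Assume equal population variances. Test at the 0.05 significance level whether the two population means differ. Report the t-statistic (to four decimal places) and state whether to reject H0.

Let group 1 = variant A, group 2 = variant B. H0: μ_1 = μ_2; H1: μ_1 ≠ μ_2 (two-sample pooled-variance t-test, two-sided).
s_p² = [(16−1)·1000² + (17−1)·794²]/(16+17−2) = 809257
t = (5260 − 5590)/√[809257·(1/16 + 1/17)] = -1.0532
df = n₁ + n₂ − 2 = 31
Two-sided p-value ≈ 0.3004
Since p ≈ 0.3004 > α = 0.05, fail to reject H0; the evidence is not statistically significant.

t = -1.0532; fail to reject H0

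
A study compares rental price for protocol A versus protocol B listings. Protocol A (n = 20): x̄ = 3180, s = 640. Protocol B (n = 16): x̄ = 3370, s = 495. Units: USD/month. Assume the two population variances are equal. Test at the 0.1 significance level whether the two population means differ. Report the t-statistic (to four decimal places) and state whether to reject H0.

Let group 1 = protocol A, group 2 = protocol B. H0: μ_1 = μ_2; H1: μ_1 ≠ μ_2 (two-sample pooled-variance t-test, two-sided).
s_p² = [(20−1)·640² + (16−1)·495²]/(20+16−2) = 336993
t = (3180 − 3370)/√[336993·(1/20 + 1/16)] = -0.9758
df = n₁ + n₂ − 2 = 34
Two-sided p-value ≈ 0.3360
Since p ≈ 0.3360 > α = 0.1, fail to reject H0; the evidence is not statistically significant.

t = -0.9758; fail to reject H0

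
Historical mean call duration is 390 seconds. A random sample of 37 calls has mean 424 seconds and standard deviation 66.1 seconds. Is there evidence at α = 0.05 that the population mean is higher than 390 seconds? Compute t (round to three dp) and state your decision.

H0: μ = 390; H1: μ > 390 (one-sample t-test, right-tailed).
t = (x̄ − μ₀)/(s/√n) = (424 − 390)/(66.1/√37) = 3.129
df = n − 1 = 36
p-value = P(T ≥ 3.129) ≈ 0.0017
Since p ≈ 0.0017 < α = 0.05, reject H0; the data support H1.

t = 3.129; reject H0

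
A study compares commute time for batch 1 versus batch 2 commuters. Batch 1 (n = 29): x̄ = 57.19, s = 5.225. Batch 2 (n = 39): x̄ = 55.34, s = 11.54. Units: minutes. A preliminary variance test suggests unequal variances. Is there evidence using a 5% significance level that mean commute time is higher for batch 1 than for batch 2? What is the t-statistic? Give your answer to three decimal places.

Let group 1 = batch 1, group 2 = batch 2. H0: μ_1 = μ_2; H1: μ_1 > μ_2 (Welch's two-sample t-test, right-tailed).
t = (x̄_1 − x̄_2)/√(s_1²/n_1 + s_2²/n_2) = (57.19 − 55.34)/√(5.225²/29 + 11.54²/39) = 0.886
Welch–Satterthwaite df ≈ 56.06
p-value = P(T ≥ 0.886) ≈ 0.190
Since p ≈ 0.190 > α = 0.05, fail to reject H0; the evidence is not statistically significant.

0.886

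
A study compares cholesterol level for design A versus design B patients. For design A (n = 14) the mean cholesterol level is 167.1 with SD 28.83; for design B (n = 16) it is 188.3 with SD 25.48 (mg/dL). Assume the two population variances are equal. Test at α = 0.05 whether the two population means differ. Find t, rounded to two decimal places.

-2.14

Let group 1 = design A, group 2 = design B. H0: μ_1 = μ_2; H1: μ_1 ≠ μ_2 (two-sample pooled-variance t-test, two-sided).
s_p² = [(14−1)·28.83² + (16−1)·25.48²]/(14+16−2) = 733.702
t = (167.1 − 188.3)/√[733.702·(1/14 + 1/16)] = -2.14
df = n₁ + n₂ − 2 = 28
Two-sided p-value ≈ 0.041
Since p ≈ 0.041 < α = 0.05, reject H0; the evidence is statistically significant.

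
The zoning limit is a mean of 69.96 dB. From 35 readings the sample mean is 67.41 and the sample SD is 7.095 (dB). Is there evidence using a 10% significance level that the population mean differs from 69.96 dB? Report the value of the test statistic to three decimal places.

-2.126

H0: μ = 69.96; H1: μ ≠ 69.96 (one-sample t-test, two-sided).
t = (x̄ − μ₀)/(s/√n) = (67.41 − 69.96)/(7.095/√35) = -2.126
df = n − 1 = 34
Two-sided p-value ≈ 0.0408
Since p ≈ 0.0408 < α = 0.1, reject H0; the data support H1.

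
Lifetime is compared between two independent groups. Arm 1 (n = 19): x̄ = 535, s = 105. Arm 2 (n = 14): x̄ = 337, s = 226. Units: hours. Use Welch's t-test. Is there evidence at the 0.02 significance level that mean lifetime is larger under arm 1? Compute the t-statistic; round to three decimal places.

3.045

Let group 1 = arm 1, group 2 = arm 2. H0: μ_1 = μ_2; H1: μ_1 > μ_2 (Welch's two-sample t-test, right-tailed).
t = (x̄_1 − x̄_2)/√(s_1²/n_1 + s_2²/n_2) = (535 − 337)/√(105²/19 + 226²/14) = 3.045
Welch–Satterthwaite df ≈ 17.15
p-value = P(T ≥ 3.045) ≈ 0.0036
Since p ≈ 0.0036 < α = 0.02, reject H0; the data support H1.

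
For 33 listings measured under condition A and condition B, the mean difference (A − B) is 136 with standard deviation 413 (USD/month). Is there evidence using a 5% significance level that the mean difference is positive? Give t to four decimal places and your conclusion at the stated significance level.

t = 1.8917; reject H0

H0: μ_d = 0; H1: μ_d > 0 (paired t-test on the differences, right-tailed).
t = d̄/(s_d/√n) = 136/(413/√33) = 1.8917
df = n − 1 = 32
p-value = P(T ≥ 1.8917) ≈ 0.0338
Since p ≈ 0.0338 < α = 0.05, reject H0; the data support H1.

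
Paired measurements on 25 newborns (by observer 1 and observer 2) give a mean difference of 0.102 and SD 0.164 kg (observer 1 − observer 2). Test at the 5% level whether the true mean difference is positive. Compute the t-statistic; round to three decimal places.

H0: μ_d = 0; H1: μ_d > 0 (paired t-test on the differences, right-tailed).
t = d̄/(s_d/√n) = 0.102/(0.164/√25) = 3.110
df = n − 1 = 24
p-value = P(T ≥ 3.110) ≈ 0.002
Since p ≈ 0.002 < α = 0.05, reject H0; the data support H1.

3.110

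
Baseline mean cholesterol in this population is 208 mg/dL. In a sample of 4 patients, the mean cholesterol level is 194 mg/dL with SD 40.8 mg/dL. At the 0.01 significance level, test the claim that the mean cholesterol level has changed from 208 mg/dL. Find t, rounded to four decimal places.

H0: μ = 208; H1: μ ≠ 208 (one-sample t-test, two-sided).
t = (x̄ − μ₀)/(s/√n) = (194 − 208)/(40.8/√4) = -0.6863
df = n − 1 = 3
Two-sided p-value ≈ 0.5418
Since p ≈ 0.5418 > α = 0.01, fail to reject H0; the data do not provide sufficient evidence against H0.

-0.6863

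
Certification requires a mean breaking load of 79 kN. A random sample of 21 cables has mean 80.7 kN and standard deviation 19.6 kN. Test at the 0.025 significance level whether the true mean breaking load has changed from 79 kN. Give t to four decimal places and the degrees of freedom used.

t = 0.3975, df = 20

H0: μ = 79; H1: μ ≠ 79 (one-sample t-test, two-sided).
t = (x̄ − μ₀)/(s/√n) = (80.7 − 79)/(19.6/√21) = 0.3975
df = n − 1 = 20
Two-sided p-value ≈ 0.6952
Since p ≈ 0.6952 > α = 0.025, fail to reject H0; the evidence is not statistically significant.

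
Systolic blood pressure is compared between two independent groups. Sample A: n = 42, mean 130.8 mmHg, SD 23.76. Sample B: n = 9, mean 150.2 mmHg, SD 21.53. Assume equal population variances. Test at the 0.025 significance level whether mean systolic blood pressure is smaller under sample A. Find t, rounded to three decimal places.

Let group 1 = sample A, group 2 = sample B. H0: μ_1 = μ_2; H1: μ_1 < μ_2 (two-sample pooled-variance t-test, left-tailed).
s_p² = [(42−1)·23.76² + (9−1)·21.53²]/(42+9−2) = 548.048
t = (130.8 − 150.2)/√[548.048·(1/42 + 1/9)] = -2.256
df = n₁ + n₂ − 2 = 49
p-value = P(T ≤ -2.256) ≈ 0.0143
Since p ≈ 0.0143 < α = 0.025, reject H0; the data support H1.

-2.256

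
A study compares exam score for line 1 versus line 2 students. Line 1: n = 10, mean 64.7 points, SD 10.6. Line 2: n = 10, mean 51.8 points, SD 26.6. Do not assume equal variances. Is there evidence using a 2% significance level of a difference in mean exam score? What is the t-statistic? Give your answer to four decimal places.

1.4246

Let group 1 = line 1, group 2 = line 2. H0: μ_1 = μ_2; H1: μ_1 ≠ μ_2 (Welch's two-sample t-test, two-sided).
t = (x̄_1 − x̄_2)/√(s_1²/n_1 + s_2²/n_2) = (64.7 − 51.8)/√(10.6²/10 + 26.6²/10) = 1.4246
Welch–Satterthwaite df ≈ 11.79
Two-sided p-value ≈ 0.180
Since p ≈ 0.180 > α = 0.02, fail to reject H0; the data do not provide sufficient evidence against H0.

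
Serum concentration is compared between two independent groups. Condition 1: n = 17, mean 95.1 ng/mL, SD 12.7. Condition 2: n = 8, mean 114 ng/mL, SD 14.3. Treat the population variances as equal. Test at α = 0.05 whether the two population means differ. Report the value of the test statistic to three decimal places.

Let group 1 = condition 1, group 2 = condition 2. H0: μ_1 = μ_2; H1: μ_1 ≠ μ_2 (two-sample pooled-variance t-test, two-sided).
s_p² = [(17−1)·12.7² + (8−1)·14.3²]/(17+8−2) = 174.438
t = (95.1 − 114)/√[174.438·(1/17 + 1/8)] = -3.338
df = n₁ + n₂ − 2 = 23
Two-sided p-value ≈ 0.0029
Since p ≈ 0.0029 < α = 0.05, reject H0; the data support H1.

-3.338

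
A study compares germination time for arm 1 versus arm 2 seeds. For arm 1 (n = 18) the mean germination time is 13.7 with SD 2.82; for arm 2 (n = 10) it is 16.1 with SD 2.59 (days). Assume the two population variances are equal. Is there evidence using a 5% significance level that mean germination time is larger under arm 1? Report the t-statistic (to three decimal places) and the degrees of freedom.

Let group 1 = arm 1, group 2 = arm 2. H0: μ_1 = μ_2; H1: μ_1 > μ_2 (two-sample pooled-variance t-test, right-tailed).
s_p² = [(18−1)·2.82² + (10−1)·2.59²]/(18+10−2) = 7.52168
t = (13.7 − 16.1)/√[7.52168·(1/18 + 1/10)] = -2.219
df = n₁ + n₂ − 2 = 26
p-value = P(T ≥ -2.219) ≈ 0.9823
Since p ≈ 0.9823 > α = 0.05, fail to reject H0; the data do not provide sufficient evidence against H0.

t = -2.219, df = 26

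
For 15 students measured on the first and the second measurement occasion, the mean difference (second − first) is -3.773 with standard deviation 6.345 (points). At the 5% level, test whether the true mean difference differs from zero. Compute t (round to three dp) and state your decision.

H0: μ_d = 0; H1: μ_d ≠ 0 (paired t-test on the differences, two-sided).
t = d̄/(s_d/√n) = -3.773/(6.345/√15) = -2.303
df = n − 1 = 14
Two-sided p-value ≈ 0.0371
Since p ≈ 0.0371 < α = 0.05, reject H0; the evidence is statistically significant.

t = -2.303; reject H0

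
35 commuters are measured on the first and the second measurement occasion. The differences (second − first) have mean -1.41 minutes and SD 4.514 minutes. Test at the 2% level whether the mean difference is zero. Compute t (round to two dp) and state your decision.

t = -1.85; fail to reject H0

H0: μ_d = 0; H1: μ_d ≠ 0 (paired t-test on the differences, two-sided).
t = d̄/(s_d/√n) = -1.41/(4.514/√35) = -1.85
df = n − 1 = 34
Two-sided p-value ≈ 0.073
Since p ≈ 0.073 > α = 0.02, fail to reject H0; the evidence is not statistically significant.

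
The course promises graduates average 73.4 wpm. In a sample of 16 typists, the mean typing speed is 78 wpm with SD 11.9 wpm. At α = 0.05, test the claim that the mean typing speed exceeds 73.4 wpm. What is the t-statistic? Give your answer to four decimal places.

1.5462

H0: μ = 73.4; H1: μ > 73.4 (one-sample t-test, right-tailed).
t = (x̄ − μ₀)/(s/√n) = (78 − 73.4)/(11.9/√16) = 1.5462
df = n − 1 = 15
p-value = P(T ≥ 1.5462) ≈ 0.0714
Since p ≈ 0.0714 > α = 0.05, fail to reject H0; the evidence is not statistically significant.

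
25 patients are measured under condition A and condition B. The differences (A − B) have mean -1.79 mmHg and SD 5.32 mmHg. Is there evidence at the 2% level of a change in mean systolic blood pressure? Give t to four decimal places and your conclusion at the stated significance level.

t = -1.6823; fail to reject H0

H0: μ_d = 0; H1: μ_d ≠ 0 (paired t-test on the differences, two-sided).
t = d̄/(s_d/√n) = -1.79/(5.32/√25) = -1.6823
df = n − 1 = 24
Two-sided p-value ≈ 0.105
Since p ≈ 0.105 > α = 0.02, fail to reject H0; the evidence is not statistically significant.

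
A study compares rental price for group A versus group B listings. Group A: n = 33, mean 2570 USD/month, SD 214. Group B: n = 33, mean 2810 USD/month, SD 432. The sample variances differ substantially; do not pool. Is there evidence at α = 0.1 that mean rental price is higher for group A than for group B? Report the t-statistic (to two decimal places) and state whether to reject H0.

Let group 1 = group A, group 2 = group B. H0: μ_1 = μ_2; H1: μ_1 > μ_2 (Welch's two-sample t-test, right-tailed).
t = (x̄_1 − x̄_2)/√(s_1²/n_1 + s_2²/n_2) = (2570 − 2810)/√(214²/33 + 432²/33) = -2.86
Welch–Satterthwaite df ≈ 46.81
p-value = P(T ≥ -2.86) ≈ 0.9968
Since p ≈ 0.9968 > α = 0.1, fail to reject H0; the evidence is not statistically significant.

t = -2.86; fail to reject H0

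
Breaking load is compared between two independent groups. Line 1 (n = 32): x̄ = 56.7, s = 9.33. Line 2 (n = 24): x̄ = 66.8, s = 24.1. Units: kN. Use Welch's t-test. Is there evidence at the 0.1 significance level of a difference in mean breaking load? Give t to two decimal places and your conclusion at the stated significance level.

t = -1.95; reject H0

Let group 1 = line 1, group 2 = line 2. H0: μ_1 = μ_2; H1: μ_1 ≠ μ_2 (Welch's two-sample t-test, two-sided).
t = (x̄_1 − x̄_2)/√(s_1²/n_1 + s_2²/n_2) = (56.7 − 66.8)/√(9.33²/32 + 24.1²/24) = -1.95
Welch–Satterthwaite df ≈ 28.20
Two-sided p-value ≈ 0.0616
Since p ≈ 0.0616 < α = 0.1, reject H0; the evidence is statistically significant.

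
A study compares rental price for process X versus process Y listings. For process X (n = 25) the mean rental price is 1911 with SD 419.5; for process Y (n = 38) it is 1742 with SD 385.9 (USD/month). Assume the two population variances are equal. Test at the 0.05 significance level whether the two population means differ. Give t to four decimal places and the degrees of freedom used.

Let group 1 = process X, group 2 = process Y. H0: μ_1 = μ_2; H1: μ_1 ≠ μ_2 (two-sample pooled-variance t-test, two-sided).
s_p² = [(25−1)·419.5² + (38−1)·385.9²]/(25+38−2) = 159566
t = (1911 − 1742)/√[159566·(1/25 + 1/38)] = 1.6429
df = n₁ + n₂ − 2 = 61
Two-sided p-value ≈ 0.106
Since p ≈ 0.106 > α = 0.05, fail to reject H0; the data do not provide sufficient evidence against H0.

t = 1.6429, df = 61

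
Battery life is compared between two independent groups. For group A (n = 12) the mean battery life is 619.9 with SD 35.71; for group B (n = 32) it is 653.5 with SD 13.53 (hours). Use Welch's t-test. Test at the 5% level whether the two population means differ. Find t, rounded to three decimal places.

Let group 1 = group A, group 2 = group B. H0: μ_1 = μ_2; H1: μ_1 ≠ μ_2 (Welch's two-sample t-test, two-sided).
t = (x̄_1 − x̄_2)/√(s_1²/n_1 + s_2²/n_2) = (619.9 − 653.5)/√(35.71²/12 + 13.53²/32) = -3.175
Welch–Satterthwaite df ≈ 12.20
Two-sided p-value ≈ 0.0078
Since p ≈ 0.0078 < α = 0.05, reject H0; the data support H1.

-3.175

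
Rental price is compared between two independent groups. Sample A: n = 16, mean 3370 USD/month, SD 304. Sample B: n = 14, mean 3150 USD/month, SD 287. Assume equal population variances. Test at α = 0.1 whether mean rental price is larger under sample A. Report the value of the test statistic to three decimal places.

Let group 1 = sample A, group 2 = sample B. H0: μ_1 = μ_2; H1: μ_1 > μ_2 (two-sample pooled-variance t-test, right-tailed).
s_p² = [(16−1)·304² + (14−1)·287²]/(16+14−2) = 87751.3
t = (3370 − 3150)/√[87751.3·(1/16 + 1/14)] = 2.029
df = n₁ + n₂ − 2 = 28
p-value = P(T ≥ 2.029) ≈ 0.026
Since p ≈ 0.026 < α = 0.1, reject H0; the data support H1.

2.029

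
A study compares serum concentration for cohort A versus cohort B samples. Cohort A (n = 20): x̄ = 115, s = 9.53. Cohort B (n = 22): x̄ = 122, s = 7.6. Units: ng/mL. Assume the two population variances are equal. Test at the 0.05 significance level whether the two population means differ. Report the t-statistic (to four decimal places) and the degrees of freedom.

Let group 1 = cohort A, group 2 = cohort B. H0: μ_1 = μ_2; H1: μ_1 ≠ μ_2 (two-sample pooled-variance t-test, two-sided).
s_p² = [(20−1)·9.53² + (22−1)·7.6²]/(20+22−2) = 73.4639
t = (115 − 122)/√[73.4639·(1/20 + 1/22)] = -2.6434
df = n₁ + n₂ − 2 = 40
Two-sided p-value ≈ 0.012
Since p ≈ 0.012 < α = 0.05, reject H0; the evidence is statistically significant.

t = -2.6434, df = 40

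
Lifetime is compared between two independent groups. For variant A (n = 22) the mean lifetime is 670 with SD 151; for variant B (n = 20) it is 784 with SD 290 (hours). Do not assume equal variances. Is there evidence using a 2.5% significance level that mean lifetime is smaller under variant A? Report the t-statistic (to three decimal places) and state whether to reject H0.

Let group 1 = variant A, group 2 = variant B. H0: μ_1 = μ_2; H1: μ_1 < μ_2 (Welch's two-sample t-test, left-tailed).
t = (x̄_1 − x̄_2)/√(s_1²/n_1 + s_2²/n_2) = (670 − 784)/√(151²/22 + 290²/20) = -1.575
Welch–Satterthwaite df ≈ 27.98
p-value = P(T ≤ -1.575) ≈ 0.0633
Since p ≈ 0.0633 > α = 0.025, fail to reject H0; the evidence is not statistically significant.

t = -1.575; fail to reject H0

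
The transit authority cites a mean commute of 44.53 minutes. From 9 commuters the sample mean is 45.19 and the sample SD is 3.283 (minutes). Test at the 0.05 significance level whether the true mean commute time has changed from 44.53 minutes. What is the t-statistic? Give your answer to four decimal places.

H0: μ = 44.53; H1: μ ≠ 44.53 (one-sample t-test, two-sided).
t = (x̄ − μ₀)/(s/√n) = (45.19 − 44.53)/(3.283/√9) = 0.6031
df = n − 1 = 8
Two-sided p-value ≈ 0.5631
Since p ≈ 0.5631 > α = 0.05, fail to reject H0; the data do not provide sufficient evidence against H0.

0.6031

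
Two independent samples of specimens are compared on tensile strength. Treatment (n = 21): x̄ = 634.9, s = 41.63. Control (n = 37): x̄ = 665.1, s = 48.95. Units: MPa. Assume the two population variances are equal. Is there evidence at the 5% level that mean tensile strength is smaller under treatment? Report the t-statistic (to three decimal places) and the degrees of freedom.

t = -2.379, df = 56

Let group 1 = treatment, group 2 = control. H0: μ_1 = μ_2; H1: μ_1 < μ_2 (two-sample pooled-variance t-test, left-tailed).
s_p² = [(21−1)·41.63² + (37−1)·48.95²]/(21+37−2) = 2159.3
t = (634.9 − 665.1)/√[2159.3·(1/21 + 1/37)] = -2.379
df = n₁ + n₂ − 2 = 56
p-value = P(T ≤ -2.379) ≈ 0.010
Since p ≈ 0.010 < α = 0.05, reject H0; the data support H1.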